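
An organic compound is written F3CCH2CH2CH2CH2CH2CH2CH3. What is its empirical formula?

Element totals:
  C: 8
  H: 15
  F: 3
Molecular formula: C8H15F3.
gcd of subscripts (8, 3, 15) = 1, so the empirical formula equals the molecular formula.

C8H15F3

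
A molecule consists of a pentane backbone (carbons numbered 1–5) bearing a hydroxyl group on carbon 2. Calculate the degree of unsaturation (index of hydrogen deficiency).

0

Atom tally by fragment:
  CH3 → C:1 H:3
  CH(OH) → C:1 H:2 O:1
  CH2 → C:1 H:2
  CH2 → C:1 H:2
  CH3 → C:1 H:3
Element totals:
  C: 5
  H: 12
  O: 1
Molecular formula: C5H12O.
DoU = (2C + 2 + N − H − X) / 2 = (2·5 + 2 + 0 − 12 − 0) / 2 = 0.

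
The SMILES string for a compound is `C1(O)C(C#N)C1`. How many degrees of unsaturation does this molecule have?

3

Atom tally by fragment:
  cyclopropane ring core → C:3 H:6
  (− 2 ring H displaced by substituents)
  + OH → O:1 H:1
  + CN → C:1 N:1
Element totals:
  C: 4
  H: 5
  N: 1
  O: 1
Molecular formula: C4H5NO.
DoU = (2C + 2 + N − H − X) / 2 = (2·4 + 2 + 1 − 5 − 0) / 2 = 3.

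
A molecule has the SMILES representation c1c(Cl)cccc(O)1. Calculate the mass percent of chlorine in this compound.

Atom tally by fragment:
  benzene ring core → C:6 H:6
  (− 2 ring H displaced by substituents)
  + Cl → Cl:1
  + OH → O:1 H:1
Element totals:
  C: 6
  H: 5
  Cl: 1
  O: 1
Molecular formula: C6H5ClO.
Molar mass = 128.555 g/mol.
Mass from Cl: 1 × 35.45 = 35.450 g/mol.
%Cl = 35.450 / 128.555 × 100 = 27.58%.

27.58%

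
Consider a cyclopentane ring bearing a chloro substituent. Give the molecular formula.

C5H9Cl

Atom tally by fragment:
  cyclopentane ring core → C:5 H:10
  (− 1 ring H displaced by substituents)
  + Cl → Cl:1
Element totals:
  C: 5
  H: 9
  Cl: 1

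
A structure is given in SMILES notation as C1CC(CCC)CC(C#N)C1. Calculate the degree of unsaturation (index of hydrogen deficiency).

3

Atom tally by fragment:
  cyclohexane ring core → C:6 H:12
  (− 2 ring H displaced by substituents)
  + CH2CH2CH3 → C:3 H:7
  + CN → C:1 N:1
Element totals:
  C: 10
  H: 17
  N: 1
Molecular formula: C10H17N.
DoU = (2C + 2 + N − H − X) / 2 = (2·10 + 2 + 1 − 17 − 0) / 2 = 3.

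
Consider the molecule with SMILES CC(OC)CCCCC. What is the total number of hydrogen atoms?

Atom tally by fragment:
  CH3 → C:1 H:3
  CH(OCH3) → C:2 H:4 O:1
  CH2 → C:1 H:2
  CH2 → C:1 H:2
  CH2 → C:1 H:2
  CH2 → C:1 H:2
  CH3 → C:1 H:3
Element totals:
  C: 8
  H: 18
  O: 1

18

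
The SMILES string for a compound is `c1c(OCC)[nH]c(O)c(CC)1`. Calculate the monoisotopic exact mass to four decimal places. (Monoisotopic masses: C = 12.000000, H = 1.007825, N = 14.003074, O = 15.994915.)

155.0946

Atom tally by fragment:
  pyrrole ring core → C:4 H:5 N:1
  (− 3 ring H displaced by substituents)
  + OC2H5 → C:2 H:5 O:1
  + OH → O:1 H:1
  + C2H5 → C:2 H:5
Element totals:
  C: 8
  H: 13
  N: 1
  O: 2
Molecular formula: C8H13NO2.
  M = 8(12.0) + 13(1.007825) + 14.003074 + 2(15.994915)
    = 96.000000 + 13.101725 + 14.003074 + 31.989830 = 155.094629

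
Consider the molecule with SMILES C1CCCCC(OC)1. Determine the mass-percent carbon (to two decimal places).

73.63%

Atom tally by fragment:
  cyclohexane ring core → C:6 H:12
  (− 1 ring H displaced by substituents)
  + OCH3 → C:1 H:3 O:1
Element totals:
  C: 7
  H: 14
  O: 1
Molecular formula: C7H14O.
Molar mass = 114.188 g/mol.
Mass from C: 7 × 12.011 = 84.077 g/mol.
%C = 84.077 / 114.188 × 100 = 73.63%.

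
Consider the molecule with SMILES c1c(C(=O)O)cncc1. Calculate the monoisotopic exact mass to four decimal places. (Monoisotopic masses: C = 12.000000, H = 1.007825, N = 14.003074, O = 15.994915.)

123.0320

Atom tally by fragment:
  pyridine ring core → C:5 H:5 N:1
  (− 1 ring H displaced by substituents)
  + COOH → C:1 H:1 O:2
Element totals:
  C: 6
  H: 5
  N: 1
  O: 2
Molecular formula: C6H5NO2.
  M = 6(12.0) + 5(1.007825) + 14.003074 + 2(15.994915)
    = 72.000000 + 5.039125 + 14.003074 + 31.989830 = 123.032029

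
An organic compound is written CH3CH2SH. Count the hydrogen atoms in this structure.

Atom tally by fragment:
  CH3 → C:1 H:3
  CH2SH → C:1 H:3 S:1
Element totals:
  C: 2
  H: 6
  S: 1

6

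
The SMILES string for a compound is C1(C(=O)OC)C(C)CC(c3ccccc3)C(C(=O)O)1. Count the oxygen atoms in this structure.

4

Atom tally by fragment:
  cyclopentane ring core → C:5 H:10
  (− 4 ring H displaced by substituents)
  + COOCH3 → C:2 H:3 O:2
  + CH3 → C:1 H:3
  + C6H5 → C:6 H:5
  + COOH → C:1 H:1 O:2
Element totals:
  C: 15
  H: 18
  O: 4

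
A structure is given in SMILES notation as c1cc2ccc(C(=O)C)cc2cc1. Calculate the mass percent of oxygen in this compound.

9.40%

Atom tally by fragment:
  naphthalene ring system core → C:10 H:8
  (− 1 ring H displaced by substituents)
  + COCH3 → C:2 H:3 O:1
Element totals:
  C: 12
  H: 10
  O: 1
Molecular formula: C12H10O.
Molar mass = 170.211 g/mol.
Mass from O: 1 × 15.999 = 15.999 g/mol.
%O = 15.999 / 170.211 × 100 = 9.40%.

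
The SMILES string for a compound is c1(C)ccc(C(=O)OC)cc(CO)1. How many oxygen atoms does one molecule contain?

Atom tally by fragment:
  benzene ring core → C:6 H:6
  (− 3 ring H displaced by substituents)
  + CH3 → C:1 H:3
  + COOCH3 → C:2 H:3 O:2
  + CH2OH → C:1 H:3 O:1
Element totals:
  C: 10
  H: 12
  O: 3

3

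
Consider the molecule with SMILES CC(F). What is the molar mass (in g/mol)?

Atom tally by fragment:
  CH3 → C:1 H:3
  CH2F → C:1 H:2 F:1
Element totals:
  C: 2
  H: 5
  F: 1
Molecular formula: C2H5F.
  M = 2(12.011) + 5(1.008) + 18.998
    = 24.022 + 5.040 + 18.998 = 48.060

48.06 g/mol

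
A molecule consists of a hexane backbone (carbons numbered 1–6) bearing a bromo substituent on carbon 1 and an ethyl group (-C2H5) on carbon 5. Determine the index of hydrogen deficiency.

0

Atom tally by fragment:
  BrCH2 → C:1 H:2 Br:1
  CH2 → C:1 H:2
  CH2 → C:1 H:2
  CH2 → C:1 H:2
  CH(C2H5) → C:3 H:6
  CH3 → C:1 H:3
Element totals:
  C: 8
  H: 17
  Br: 1
Molecular formula: C8H17Br.
DoU = (2C + 2 + N − H − X) / 2 = (2·8 + 2 + 0 − 17 − 1) / 2 = 0.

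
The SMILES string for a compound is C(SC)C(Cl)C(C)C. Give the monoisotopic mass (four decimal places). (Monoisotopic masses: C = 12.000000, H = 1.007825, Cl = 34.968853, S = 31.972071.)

152.0426

Atom tally by fragment:
  CH3SCH2 → C:2 H:5 S:1
  CH(Cl) → C:1 H:1 Cl:1
  CH(CH3) → C:2 H:4
  CH3 → C:1 H:3
Element totals:
  C: 6
  H: 13
  Cl: 1
  S: 1
Molecular formula: C6H13ClS.
  M = 6(12.0) + 13(1.007825) + 34.968853 + 31.972071
    = 72.000000 + 13.101725 + 34.968853 + 31.972071 = 152.042649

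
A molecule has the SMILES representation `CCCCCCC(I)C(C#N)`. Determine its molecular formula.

Atom tally by fragment:
  CH3 → C:1 H:3
  CH2 → C:1 H:2
  CH2 → C:1 H:2
  CH2 → C:1 H:2
  CH2 → C:1 H:2
  CH2 → C:1 H:2
  CH(I) → C:1 H:1 I:1
  CH2CN → C:2 H:2 N:1
Element totals:
  C: 9
  H: 16
  I: 1
  N: 1

C9H16IN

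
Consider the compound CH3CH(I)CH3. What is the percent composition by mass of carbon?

Atom tally by fragment:
  CH3 → C:1 H:3
  CH(I) → C:1 H:1 I:1
  CH3 → C:1 H:3
Element totals:
  C: 3
  H: 7
  I: 1
Molecular formula: C3H7I.
Molar mass = 169.993 g/mol.
Mass from C: 3 × 12.011 = 36.033 g/mol.
%C = 36.033 / 169.993 × 100 = 21.20%.

21.20%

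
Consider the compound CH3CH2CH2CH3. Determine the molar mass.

58.12 g/mol

Element totals:
  C: 4
  H: 10
Molecular formula: C4H10.
  M = 4(12.011) + 10(1.008)
    = 48.044 + 10.080 = 58.124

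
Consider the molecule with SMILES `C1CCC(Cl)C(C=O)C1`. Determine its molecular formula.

C7H11ClO

Atom tally by fragment:
  cyclohexane ring core → C:6 H:12
  (− 2 ring H displaced by substituents)
  + Cl → Cl:1
  + CHO → C:1 H:1 O:1
Element totals:
  C: 7
  H: 11
  Cl: 1
  O: 1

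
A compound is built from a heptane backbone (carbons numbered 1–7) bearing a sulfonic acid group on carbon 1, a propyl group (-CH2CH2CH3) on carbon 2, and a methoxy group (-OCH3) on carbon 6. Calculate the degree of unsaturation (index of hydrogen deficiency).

Atom tally by fragment:
  HO3SCH2 → C:1 H:3 S:1 O:3
  CH(CH2CH2CH3) → C:4 H:8
  CH2 → C:1 H:2
  CH2 → C:1 H:2
  CH2 → C:1 H:2
  CH(OCH3) → C:2 H:4 O:1
  CH3 → C:1 H:3
Element totals:
  C: 11
  H: 24
  O: 4
  S: 1
Molecular formula: C11H24O4S.
DoU = (2C + 2 + N − H − X) / 2 = (2·11 + 2 + 0 − 24 − 0) / 2 = 0.

0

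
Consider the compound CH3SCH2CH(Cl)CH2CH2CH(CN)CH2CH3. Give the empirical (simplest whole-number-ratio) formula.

C9H16ClNS

Atom tally by fragment:
  CH3SCH2 → C:2 H:5 S:1
  CH(Cl) → C:1 H:1 Cl:1
  CH2 → C:1 H:2
  CH2 → C:1 H:2
  CH(CN) → C:2 H:1 N:1
  CH2 → C:1 H:2
  CH3 → C:1 H:3
Element totals:
  C: 9
  H: 16
  Cl: 1
  N: 1
  S: 1
Molecular formula: C9H16ClNS.
gcd of subscripts (9, 1, 16, 1, 1) = 1, so the empirical formula equals the molecular formula.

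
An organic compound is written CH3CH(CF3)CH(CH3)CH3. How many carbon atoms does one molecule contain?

Atom tally by fragment:
  CH3 → C:1 H:3
  CH(CF3) → C:2 H:1 F:3
  CH(CH3) → C:2 H:4
  CH3 → C:1 H:3
Element totals:
  C: 6
  H: 11
  F: 3

6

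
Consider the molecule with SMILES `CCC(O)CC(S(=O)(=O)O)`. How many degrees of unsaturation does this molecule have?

Atom tally by fragment:
  CH3 → C:1 H:3
  CH2 → C:1 H:2
  CH(OH) → C:1 H:2 O:1
  CH2 → C:1 H:2
  CH2SO3H → C:1 H:3 S:1 O:3
Element totals:
  C: 5
  H: 12
  O: 4
  S: 1
Molecular formula: C5H12O4S.
DoU = (2C + 2 + N − H − X) / 2 = (2·5 + 2 + 0 − 12 − 0) / 2 = 0.

0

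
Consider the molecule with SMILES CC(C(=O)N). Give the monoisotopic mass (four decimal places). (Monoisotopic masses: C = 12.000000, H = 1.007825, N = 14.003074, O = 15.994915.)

73.0528

Atom tally by fragment:
  CH3 → C:1 H:3
  CH2CONH2 → C:2 H:4 O:1 N:1
Element totals:
  C: 3
  H: 7
  N: 1
  O: 1
Molecular formula: C3H7NO.
  M = 3(12.0) + 7(1.007825) + 14.003074 + 15.994915
    = 36.000000 + 7.054775 + 14.003074 + 15.994915 = 73.052764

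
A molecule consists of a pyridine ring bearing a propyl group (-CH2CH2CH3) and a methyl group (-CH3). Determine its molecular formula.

Atom tally by fragment:
  pyridine ring core → C:5 H:5 N:1
  (− 2 ring H displaced by substituents)
  + CH2CH2CH3 → C:3 H:7
  + CH3 → C:1 H:3
Element totals:
  C: 9
  H: 13
  N: 1

C9H13N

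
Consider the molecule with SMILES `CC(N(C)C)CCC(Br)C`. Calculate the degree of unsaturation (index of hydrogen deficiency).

0

Atom tally by fragment:
  CH3 → C:1 H:3
  CH(N(CH3)2) → C:3 H:7 N:1
  CH2 → C:1 H:2
  CH2 → C:1 H:2
  CH(Br) → C:1 H:1 Br:1
  CH3 → C:1 H:3
Element totals:
  C: 8
  H: 18
  Br: 1
  N: 1
Molecular formula: C8H18BrN.
DoU = (2C + 2 + N − H − X) / 2 = (2·8 + 2 + 1 − 18 − 1) / 2 = 0.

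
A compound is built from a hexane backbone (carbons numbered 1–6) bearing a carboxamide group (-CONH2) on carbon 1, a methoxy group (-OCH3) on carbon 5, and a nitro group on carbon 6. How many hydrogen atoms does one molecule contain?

16

Atom tally by fragment:
  H2NOCCH2 → C:2 H:4 O:1 N:1
  CH2 → C:1 H:2
  CH2 → C:1 H:2
  CH2 → C:1 H:2
  CH(OCH3) → C:2 H:4 O:1
  CH2NO2 → C:1 H:2 N:1 O:2
Element totals:
  C: 8
  H: 16
  N: 2
  O: 4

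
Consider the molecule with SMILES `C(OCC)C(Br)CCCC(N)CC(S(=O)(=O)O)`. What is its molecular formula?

Atom tally by fragment:
  C2H5OCH2 → C:3 H:7 O:1
  CH(Br) → C:1 H:1 Br:1
  CH2 → C:1 H:2
  CH2 → C:1 H:2
  CH2 → C:1 H:2
  CH(NH2) → C:1 H:3 N:1
  CH2 → C:1 H:2
  CH2SO3H → C:1 H:3 S:1 O:3
Element totals:
  C: 10
  H: 22
  Br: 1
  N: 1
  O: 4
  S: 1

C10H22BrNO4S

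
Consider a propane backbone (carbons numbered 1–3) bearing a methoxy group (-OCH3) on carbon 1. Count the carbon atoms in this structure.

4

Atom tally by fragment:
  CH3OCH2 → C:2 H:5 O:1
  CH2 → C:1 H:2
  CH3 → C:1 H:3
Element totals:
  C: 4
  H: 10
  O: 1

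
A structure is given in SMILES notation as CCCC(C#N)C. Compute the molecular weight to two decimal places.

Atom tally by fragment:
  CH3 → C:1 H:3
  CH2 → C:1 H:2
  CH2 → C:1 H:2
  CH(CN) → C:2 H:1 N:1
  CH3 → C:1 H:3
Element totals:
  C: 6
  H: 11
  N: 1
Molecular formula: C6H11N.
  M = 6(12.011) + 11(1.008) + 14.007
    = 72.066 + 11.088 + 14.007 = 97.161

97.16 g/mol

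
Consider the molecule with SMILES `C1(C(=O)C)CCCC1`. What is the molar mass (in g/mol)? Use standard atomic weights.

112.17 g/mol

Atom tally by fragment:
  cyclopentane ring core → C:5 H:10
  (− 1 ring H displaced by substituents)
  + COCH3 → C:2 H:3 O:1
Element totals:
  C: 7
  H: 12
  O: 1
Molecular formula: C7H12O.
  M = 7(12.011) + 12(1.008) + 15.999
    = 84.077 + 12.096 + 15.999 = 112.172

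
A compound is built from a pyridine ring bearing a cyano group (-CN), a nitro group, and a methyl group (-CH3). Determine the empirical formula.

Atom tally by fragment:
  pyridine ring core → C:5 H:5 N:1
  (− 3 ring H displaced by substituents)
  + CN → C:1 N:1
  + NO2 → N:1 O:2
  + CH3 → C:1 H:3
Element totals:
  C: 7
  H: 5
  N: 3
  O: 2
Molecular formula: C7H5N3O2.
gcd of subscripts (7, 5, 3, 2) = 1, so the empirical formula equals the molecular formula.

C7H5N3O2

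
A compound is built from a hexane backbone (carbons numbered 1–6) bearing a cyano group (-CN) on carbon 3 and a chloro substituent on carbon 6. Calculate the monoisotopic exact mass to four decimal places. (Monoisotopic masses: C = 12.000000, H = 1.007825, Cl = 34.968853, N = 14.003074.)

Atom tally by fragment:
  CH3 → C:1 H:3
  CH2 → C:1 H:2
  CH(CN) → C:2 H:1 N:1
  CH2 → C:1 H:2
  CH2 → C:1 H:2
  CH2Cl → C:1 H:2 Cl:1
Element totals:
  C: 7
  H: 12
  Cl: 1
  N: 1
Molecular formula: C7H12ClN.
  M = 7(12.0) + 12(1.007825) + 34.968853 + 14.003074
    = 84.000000 + 12.093900 + 34.968853 + 14.003074 = 145.065827

145.0658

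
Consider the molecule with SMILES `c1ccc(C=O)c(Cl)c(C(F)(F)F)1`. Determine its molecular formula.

C8H4ClF3O

Atom tally by fragment:
  benzene ring core → C:6 H:6
  (− 3 ring H displaced by substituents)
  + CHO → C:1 H:1 O:1
  + Cl → Cl:1
  + CF3 → C:1 F:3
Element totals:
  C: 8
  H: 4
  Cl: 1
  F: 3
  O: 1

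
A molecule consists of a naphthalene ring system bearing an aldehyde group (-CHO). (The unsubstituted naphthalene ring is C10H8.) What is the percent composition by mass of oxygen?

10.24%

Atom tally by fragment:
  naphthalene ring system core → C:10 H:8
  (− 1 ring H displaced by substituents)
  + CHO → C:1 H:1 O:1
Element totals:
  C: 11
  H: 8
  O: 1
Molecular formula: C11H8O.
Molar mass = 156.184 g/mol.
Mass from O: 1 × 15.999 = 15.999 g/mol.
%O = 15.999 / 156.184 × 100 = 10.24%.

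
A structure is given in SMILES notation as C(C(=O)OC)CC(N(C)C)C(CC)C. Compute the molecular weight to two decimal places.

201.31 g/mol

Atom tally by fragment:
  CH3OOCCH2 → C:3 H:5 O:2
  CH2 → C:1 H:2
  CH(N(CH3)2) → C:3 H:7 N:1
  CH(C2H5) → C:3 H:6
  CH3 → C:1 H:3
Element totals:
  C: 11
  H: 23
  N: 1
  O: 2
Molecular formula: C11H23NO2.
  M = 11(12.011) + 23(1.008) + 14.007 + 2(15.999)
    = 132.121 + 23.184 + 14.007 + 31.998 = 201.310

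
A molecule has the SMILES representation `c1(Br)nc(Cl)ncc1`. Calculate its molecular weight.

193.43 g/mol

Atom tally by fragment:
  pyrimidine ring core → C:4 H:4 N:2
  (− 2 ring H displaced by substituents)
  + Br → Br:1
  + Cl → Cl:1
Element totals:
  C: 4
  H: 2
  Br: 1
  Cl: 1
  N: 2
Molecular formula: C4H2BrClN2.
  M = 4(12.011) + 2(1.008) + 79.904 + 35.45 + 2(14.007)
    = 48.044 + 2.016 + 79.904 + 35.450 + 28.014 = 193.428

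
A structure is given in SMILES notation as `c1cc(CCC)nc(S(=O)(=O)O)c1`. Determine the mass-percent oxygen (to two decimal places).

23.85%

Atom tally by fragment:
  pyridine ring core → C:5 H:5 N:1
  (− 2 ring H displaced by substituents)
  + CH2CH2CH3 → C:3 H:7
  + SO3H → S:1 O:3 H:1
Element totals:
  C: 8
  H: 11
  N: 1
  O: 3
  S: 1
Molecular formula: C8H11NO3S.
Molar mass = 201.240 g/mol.
Mass from O: 3 × 15.999 = 47.997 g/mol.
%O = 47.997 / 201.240 × 100 = 23.85%.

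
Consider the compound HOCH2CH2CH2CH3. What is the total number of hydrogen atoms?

Element totals:
  C: 4
  H: 10
  O: 1

10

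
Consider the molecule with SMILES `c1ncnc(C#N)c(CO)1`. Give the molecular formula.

C6H5N3O

Atom tally by fragment:
  pyrimidine ring core → C:4 H:4 N:2
  (− 2 ring H displaced by substituents)
  + CN → C:1 N:1
  + CH2OH → C:1 H:3 O:1
Element totals:
  C: 6
  H: 5
  N: 3
  O: 1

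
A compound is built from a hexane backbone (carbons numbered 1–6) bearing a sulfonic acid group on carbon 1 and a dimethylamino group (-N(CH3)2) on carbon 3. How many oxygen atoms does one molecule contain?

Atom tally by fragment:
  HO3SCH2 → C:1 H:3 S:1 O:3
  CH2 → C:1 H:2
  CH(N(CH3)2) → C:3 H:7 N:1
  CH2 → C:1 H:2
  CH2 → C:1 H:2
  CH3 → C:1 H:3
Element totals:
  C: 8
  H: 19
  N: 1
  O: 3
  S: 1

3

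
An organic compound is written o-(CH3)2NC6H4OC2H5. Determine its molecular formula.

Atom tally by fragment:
  benzene ring core → C:6 H:6
  (− 2 ring H displaced by substituents)
  + N(CH3)2 → N:1 C:2 H:6
  + OC2H5 → C:2 H:5 O:1
Element totals:
  C: 10
  H: 15
  N: 1
  O: 1

C10H15NO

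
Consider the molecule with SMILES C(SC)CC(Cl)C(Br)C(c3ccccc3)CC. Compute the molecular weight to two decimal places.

335.73 g/mol

Atom tally by fragment:
  CH3SCH2 → C:2 H:5 S:1
  CH2 → C:1 H:2
  CH(Cl) → C:1 H:1 Cl:1
  CH(Br) → C:1 H:1 Br:1
  CH(C6H5) → C:7 H:6
  CH2 → C:1 H:2
  CH3 → C:1 H:3
Element totals:
  C: 14
  H: 20
  Br: 1
  Cl: 1
  S: 1
Molecular formula: C14H20BrClS.
  M = 14(12.011) + 20(1.008) + 79.904 + 35.45 + 32.06
    = 168.154 + 20.160 + 79.904 + 35.450 + 32.060 = 335.728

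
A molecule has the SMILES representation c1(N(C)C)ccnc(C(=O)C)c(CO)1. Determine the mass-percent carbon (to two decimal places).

61.84%

Atom tally by fragment:
  pyridine ring core → C:5 H:5 N:1
  (− 3 ring H displaced by substituents)
  + N(CH3)2 → N:1 C:2 H:6
  + COCH3 → C:2 H:3 O:1
  + CH2OH → C:1 H:3 O:1
Element totals:
  C: 10
  H: 14
  N: 2
  O: 2
Molecular formula: C10H14N2O2.
Molar mass = 194.234 g/mol.
Mass from C: 10 × 12.011 = 120.110 g/mol.
%C = 120.110 / 194.234 × 100 = 61.84%.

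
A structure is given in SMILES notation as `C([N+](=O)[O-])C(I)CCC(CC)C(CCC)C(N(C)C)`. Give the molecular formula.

Atom tally by fragment:
  O2NCH2 → C:1 H:2 N:1 O:2
  CH(I) → C:1 H:1 I:1
  CH2 → C:1 H:2
  CH2 → C:1 H:2
  CH(C2H5) → C:3 H:6
  CH(CH2CH2CH3) → C:4 H:8
  CH2N(CH3)2 → C:3 H:8 N:1
Element totals:
  C: 14
  H: 29
  I: 1
  N: 2
  O: 2

C14H29IN2O2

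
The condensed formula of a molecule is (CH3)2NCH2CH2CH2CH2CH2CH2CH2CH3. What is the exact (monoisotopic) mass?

157.1830

Atom tally by fragment:
  (CH3)2NCH2 → C:3 H:8 N:1
  CH2 → C:1 H:2
  CH2 → C:1 H:2
  CH2 → C:1 H:2
  CH2 → C:1 H:2
  CH2 → C:1 H:2
  CH2 → C:1 H:2
  CH3 → C:1 H:3
Element totals:
  C: 10
  H: 23
  N: 1
Molecular formula: C10H23N.
  M = 10(12.0) + 23(1.007825) + 14.003074
    = 120.000000 + 23.179975 + 14.003074 = 157.183049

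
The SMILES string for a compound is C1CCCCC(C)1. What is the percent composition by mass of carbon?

85.63%

Atom tally by fragment:
  cyclohexane ring core → C:6 H:12
  (− 1 ring H displaced by substituents)
  + CH3 → C:1 H:3
Element totals:
  C: 7
  H: 14
Molecular formula: C7H14.
Molar mass = 98.189 g/mol.
Mass from C: 7 × 12.011 = 84.077 g/mol.
%C = 84.077 / 98.189 × 100 = 85.63%.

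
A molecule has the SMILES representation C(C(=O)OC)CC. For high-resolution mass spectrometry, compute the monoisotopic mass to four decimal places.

102.0681

Atom tally by fragment:
  CH3OOCCH2 → C:3 H:5 O:2
  CH2 → C:1 H:2
  CH3 → C:1 H:3
Element totals:
  C: 5
  H: 10
  O: 2
Molecular formula: C5H10O2.
  M = 5(12.0) + 10(1.007825) + 2(15.994915)
    = 60.000000 + 10.078250 + 31.989830 = 102.068080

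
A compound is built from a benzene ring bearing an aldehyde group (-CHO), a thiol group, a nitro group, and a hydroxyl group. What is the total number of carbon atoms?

Atom tally by fragment:
  benzene ring core → C:6 H:6
  (− 4 ring H displaced by substituents)
  + CHO → C:1 H:1 O:1
  + SH → S:1 H:1
  + NO2 → N:1 O:2
  + OH → O:1 H:1
Element totals:
  C: 7
  H: 5
  N: 1
  O: 4
  S: 1

7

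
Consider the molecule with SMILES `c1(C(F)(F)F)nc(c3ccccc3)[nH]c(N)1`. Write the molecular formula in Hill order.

C10H8F3N3

Atom tally by fragment:
  imidazole ring core → C:3 H:4 N:2
  (− 3 ring H displaced by substituents)
  + CF3 → C:1 F:3
  + C6H5 → C:6 H:5
  + NH2 → N:1 H:2
Element totals:
  C: 10
  H: 8
  F: 3
  N: 3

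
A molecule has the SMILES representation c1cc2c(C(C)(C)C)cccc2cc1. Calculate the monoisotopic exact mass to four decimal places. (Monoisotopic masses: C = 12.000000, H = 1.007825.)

184.1252

Atom tally by fragment:
  naphthalene ring system core → C:10 H:8
  (− 1 ring H displaced by substituents)
  + C(CH3)3 → C:4 H:9
Element totals:
  C: 14
  H: 16
Molecular formula: C14H16.
  M = 14(12.0) + 16(1.007825)
    = 168.000000 + 16.125200 = 184.125200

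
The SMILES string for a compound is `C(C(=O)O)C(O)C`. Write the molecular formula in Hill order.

Atom tally by fragment:
  HOOCCH2 → C:2 H:3 O:2
  CH(OH) → C:1 H:2 O:1
  CH3 → C:1 H:3
Element totals:
  C: 4
  H: 8
  O: 3

C4H8O3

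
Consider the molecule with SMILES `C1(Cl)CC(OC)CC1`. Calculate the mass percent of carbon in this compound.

53.54%

Atom tally by fragment:
  cyclopentane ring core → C:5 H:10
  (− 2 ring H displaced by substituents)
  + Cl → Cl:1
  + OCH3 → C:1 H:3 O:1
Element totals:
  C: 6
  H: 11
  Cl: 1
  O: 1
Molecular formula: C6H11ClO.
Molar mass = 134.603 g/mol.
Mass from C: 6 × 12.011 = 72.066 g/mol.
%C = 72.066 / 134.603 × 100 = 53.54%.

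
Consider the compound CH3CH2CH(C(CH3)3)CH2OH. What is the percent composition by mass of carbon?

73.78%

Element totals:
  C: 8
  H: 18
  O: 1
Molecular formula: C8H18O.
Molar mass = 130.231 g/mol.
Mass from C: 8 × 12.011 = 96.088 g/mol.
%C = 96.088 / 130.231 × 100 = 73.78%.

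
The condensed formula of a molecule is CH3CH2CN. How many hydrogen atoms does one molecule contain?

5

Element totals:
  C: 3
  H: 5
  N: 1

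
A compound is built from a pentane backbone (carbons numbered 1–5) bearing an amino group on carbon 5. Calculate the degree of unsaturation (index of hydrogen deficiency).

0

Atom tally by fragment:
  CH3 → C:1 H:3
  CH2 → C:1 H:2
  CH2 → C:1 H:2
  CH2 → C:1 H:2
  CH2NH2 → C:1 H:4 N:1
Element totals:
  C: 5
  H: 13
  N: 1
Molecular formula: C5H13N.
DoU = (2C + 2 + N − H − X) / 2 = (2·5 + 2 + 1 − 13 − 0) / 2 = 0.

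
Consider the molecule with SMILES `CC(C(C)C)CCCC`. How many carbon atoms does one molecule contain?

Atom tally by fragment:
  CH3 → C:1 H:3
  CH(CH(CH3)2) → C:4 H:8
  CH2 → C:1 H:2
  CH2 → C:1 H:2
  CH2 → C:1 H:2
  CH3 → C:1 H:3
Element totals:
  C: 9
  H: 20

9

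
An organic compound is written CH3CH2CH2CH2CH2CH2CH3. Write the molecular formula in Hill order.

Atom tally by fragment:
  CH3 → C:1 H:3
  CH2 → C:1 H:2
  CH2 → C:1 H:2
  CH2 → C:1 H:2
  CH2 → C:1 H:2
  CH2 → C:1 H:2
  CH3 → C:1 H:3
Element totals:
  C: 7
  H: 16

C7H16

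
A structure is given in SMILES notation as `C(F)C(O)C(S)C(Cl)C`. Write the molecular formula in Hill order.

Atom tally by fragment:
  FCH2 → C:1 H:2 F:1
  CH(OH) → C:1 H:2 O:1
  CH(SH) → C:1 H:2 S:1
  CH(Cl) → C:1 H:1 Cl:1
  CH3 → C:1 H:3
Element totals:
  C: 5
  H: 10
  Cl: 1
  F: 1
  O: 1
  S: 1

C5H10ClFOS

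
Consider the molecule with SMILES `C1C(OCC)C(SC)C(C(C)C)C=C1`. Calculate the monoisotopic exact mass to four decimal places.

Atom tally by fragment:
  cyclohexene ring core → C:6 H:10
  (− 3 ring H displaced by substituents)
  + OC2H5 → C:2 H:5 O:1
  + SCH3 → C:1 H:3 S:1
  + CH(CH3)2 → C:3 H:7
Element totals:
  C: 12
  H: 22
  O: 1
  S: 1
Molecular formula: C12H22OS.
  M = 12(12.0) + 22(1.007825) + 15.994915 + 31.972071
    = 144.000000 + 22.172150 + 15.994915 + 31.972071 = 214.139136

214.1391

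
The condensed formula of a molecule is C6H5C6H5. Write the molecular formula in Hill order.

Element totals:
  C: 12
  H: 10

C12H10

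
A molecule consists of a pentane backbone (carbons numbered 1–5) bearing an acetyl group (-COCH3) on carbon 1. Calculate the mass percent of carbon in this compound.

73.63%

Atom tally by fragment:
  CH3COCH2 → C:3 H:5 O:1
  CH2 → C:1 H:2
  CH2 → C:1 H:2
  CH2 → C:1 H:2
  CH3 → C:1 H:3
Element totals:
  C: 7
  H: 14
  O: 1
Molecular formula: C7H14O.
Molar mass = 114.188 g/mol.
Mass from C: 7 × 12.011 = 84.077 g/mol.
%C = 84.077 / 114.188 × 100 = 73.63%.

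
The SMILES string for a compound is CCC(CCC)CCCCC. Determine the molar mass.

156.31 g/mol

Atom tally by fragment:
  CH3 → C:1 H:3
  CH2 → C:1 H:2
  CH(CH2CH2CH3) → C:4 H:8
  CH2 → C:1 H:2
  CH2 → C:1 H:2
  CH2 → C:1 H:2
  CH2 → C:1 H:2
  CH3 → C:1 H:3
Element totals:
  C: 11
  H: 24
Molecular formula: C11H24.
  M = 11(12.011) + 24(1.008)
    = 132.121 + 24.192 = 156.313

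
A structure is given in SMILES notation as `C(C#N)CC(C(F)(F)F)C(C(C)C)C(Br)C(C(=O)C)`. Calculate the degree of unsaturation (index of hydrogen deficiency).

3

Atom tally by fragment:
  NCCH2 → C:2 H:2 N:1
  CH2 → C:1 H:2
  CH(CF3) → C:2 H:1 F:3
  CH(CH(CH3)2) → C:4 H:8
  CH(Br) → C:1 H:1 Br:1
  CH2COCH3 → C:3 H:5 O:1
Element totals:
  C: 13
  H: 19
  Br: 1
  F: 3
  N: 1
  O: 1
Molecular formula: C13H19BrF3NO.
DoU = (2C + 2 + N − H − X) / 2 = (2·13 + 2 + 1 − 19 − 4) / 2 = 3.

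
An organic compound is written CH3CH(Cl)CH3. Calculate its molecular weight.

78.54 g/mol

Atom tally by fragment:
  CH3 → C:1 H:3
  CH(Cl) → C:1 H:1 Cl:1
  CH3 → C:1 H:3
Element totals:
  C: 3
  H: 7
  Cl: 1
Molecular formula: C3H7Cl.
  M = 3(12.011) + 7(1.008) + 35.45
    = 36.033 + 7.056 + 35.450 = 78.539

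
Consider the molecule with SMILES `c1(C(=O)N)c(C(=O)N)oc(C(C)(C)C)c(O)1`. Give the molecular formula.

Atom tally by fragment:
  furan ring core → C:4 H:4 O:1
  (− 4 ring H displaced by substituents)
  + CONH2 → C:1 H:2 O:1 N:1
  + CONH2 → C:1 H:2 O:1 N:1
  + C(CH3)3 → C:4 H:9
  + OH → O:1 H:1
Element totals:
  C: 10
  H: 14
  N: 2
  O: 4

C10H14N2O4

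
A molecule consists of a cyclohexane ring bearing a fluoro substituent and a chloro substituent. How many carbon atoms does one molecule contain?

Atom tally by fragment:
  cyclohexane ring core → C:6 H:12
  (− 2 ring H displaced by substituents)
  + F → F:1
  + Cl → Cl:1
Element totals:
  C: 6
  H: 10
  Cl: 1
  F: 1

6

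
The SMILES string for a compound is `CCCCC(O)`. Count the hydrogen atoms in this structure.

12

Atom tally by fragment:
  CH3 → C:1 H:3
  CH2 → C:1 H:2
  CH2 → C:1 H:2
  CH2 → C:1 H:2
  CH2OH → C:1 H:3 O:1
Element totals:
  C: 5
  H: 12
  O: 1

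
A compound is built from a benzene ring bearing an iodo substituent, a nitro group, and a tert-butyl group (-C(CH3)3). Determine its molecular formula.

C10H12INO2

Atom tally by fragment:
  benzene ring core → C:6 H:6
  (− 3 ring H displaced by substituents)
  + I → I:1
  + NO2 → N:1 O:2
  + C(CH3)3 → C:4 H:9
Element totals:
  C: 10
  H: 12
  I: 1
  N: 1
  O: 2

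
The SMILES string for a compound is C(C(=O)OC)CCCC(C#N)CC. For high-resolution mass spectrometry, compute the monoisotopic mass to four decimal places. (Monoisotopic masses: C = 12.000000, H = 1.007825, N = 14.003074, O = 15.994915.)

Atom tally by fragment:
  CH3OOCCH2 → C:3 H:5 O:2
  CH2 → C:1 H:2
  CH2 → C:1 H:2
  CH2 → C:1 H:2
  CH(CN) → C:2 H:1 N:1
  CH2 → C:1 H:2
  CH3 → C:1 H:3
Element totals:
  C: 10
  H: 17
  N: 1
  O: 2
Molecular formula: C10H17NO2.
  M = 10(12.0) + 17(1.007825) + 14.003074 + 2(15.994915)
    = 120.000000 + 17.133025 + 14.003074 + 31.989830 = 183.125929

183.1259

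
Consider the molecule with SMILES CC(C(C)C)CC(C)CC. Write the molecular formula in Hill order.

C10H22

Atom tally by fragment:
  CH3 → C:1 H:3
  CH(CH(CH3)2) → C:4 H:8
  CH2 → C:1 H:2
  CH(CH3) → C:2 H:4
  CH2 → C:1 H:2
  CH3 → C:1 H:3
Element totals:
  C: 10
  H: 22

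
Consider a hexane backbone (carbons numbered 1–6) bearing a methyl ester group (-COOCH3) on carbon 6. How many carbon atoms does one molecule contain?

8

Atom tally by fragment:
  CH3 → C:1 H:3
  CH2 → C:1 H:2
  CH2 → C:1 H:2
  CH2 → C:1 H:2
  CH2 → C:1 H:2
  CH2COOCH3 → C:3 H:5 O:2
Element totals:
  C: 8
  H: 16
  O: 2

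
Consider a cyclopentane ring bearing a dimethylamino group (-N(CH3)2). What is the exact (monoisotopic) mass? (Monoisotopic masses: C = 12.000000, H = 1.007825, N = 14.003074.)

Atom tally by fragment:
  cyclopentane ring core → C:5 H:10
  (− 1 ring H displaced by substituents)
  + N(CH3)2 → N:1 C:2 H:6
Element totals:
  C: 7
  H: 15
  N: 1
Molecular formula: C7H15N.
  M = 7(12.0) + 15(1.007825) + 14.003074
    = 84.000000 + 15.117375 + 14.003074 = 113.120449

113.1204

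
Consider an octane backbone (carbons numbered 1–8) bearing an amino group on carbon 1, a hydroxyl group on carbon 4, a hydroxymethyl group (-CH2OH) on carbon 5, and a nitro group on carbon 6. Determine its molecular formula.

C9H20N2O4

Atom tally by fragment:
  H2NCH2 → C:1 H:4 N:1
  CH2 → C:1 H:2
  CH2 → C:1 H:2
  CH(OH) → C:1 H:2 O:1
  CH(CH2OH) → C:2 H:4 O:1
  CH(NO2) → C:1 H:1 N:1 O:2
  CH2 → C:1 H:2
  CH3 → C:1 H:3
Element totals:
  C: 9
  H: 20
  N: 2
  O: 4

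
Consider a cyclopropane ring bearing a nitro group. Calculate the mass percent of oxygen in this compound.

36.75%

Atom tally by fragment:
  cyclopropane ring core → C:3 H:6
  (− 1 ring H displaced by substituents)
  + NO2 → N:1 O:2
Element totals:
  C: 3
  H: 5
  N: 1
  O: 2
Molecular formula: C3H5NO2.
Molar mass = 87.078 g/mol.
Mass from O: 2 × 15.999 = 31.998 g/mol.
%O = 31.998 / 87.078 × 100 = 36.75%.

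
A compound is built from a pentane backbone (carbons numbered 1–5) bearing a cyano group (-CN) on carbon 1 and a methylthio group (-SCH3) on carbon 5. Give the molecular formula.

Atom tally by fragment:
  NCCH2 → C:2 H:2 N:1
  CH2 → C:1 H:2
  CH2 → C:1 H:2
  CH2 → C:1 H:2
  CH2SCH3 → C:2 H:5 S:1
Element totals:
  C: 7
  H: 13
  N: 1
  S: 1

C7H13NS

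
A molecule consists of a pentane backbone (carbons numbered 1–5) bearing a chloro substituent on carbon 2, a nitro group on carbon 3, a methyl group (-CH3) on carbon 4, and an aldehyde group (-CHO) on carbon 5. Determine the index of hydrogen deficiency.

2

Atom tally by fragment:
  CH3 → C:1 H:3
  CH(Cl) → C:1 H:1 Cl:1
  CH(NO2) → C:1 H:1 N:1 O:2
  CH(CH3) → C:2 H:4
  CH2CHO → C:2 H:3 O:1
Element totals:
  C: 7
  H: 12
  Cl: 1
  N: 1
  O: 3
Molecular formula: C7H12ClNO3.
DoU = (2C + 2 + N − H − X) / 2 = (2·7 + 2 + 1 − 12 − 1) / 2 = 2.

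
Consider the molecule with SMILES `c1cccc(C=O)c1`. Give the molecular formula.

C7H6O

Atom tally by fragment:
  benzene ring core → C:6 H:6
  (− 1 ring H displaced by substituents)
  + CHO → C:1 H:1 O:1
Element totals:
  C: 7
  H: 6
  O: 1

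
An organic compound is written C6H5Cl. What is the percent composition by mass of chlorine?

Element totals:
  C: 6
  H: 5
  Cl: 1
Molecular formula: C6H5Cl.
Molar mass = 112.556 g/mol.
Mass from Cl: 1 × 35.45 = 35.450 g/mol.
%Cl = 35.450 / 112.556 × 100 = 31.50%.

31.50%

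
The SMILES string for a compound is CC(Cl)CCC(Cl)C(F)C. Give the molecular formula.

C7H13Cl2F

Atom tally by fragment:
  CH3 → C:1 H:3
  CH(Cl) → C:1 H:1 Cl:1
  CH2 → C:1 H:2
  CH2 → C:1 H:2
  CH(Cl) → C:1 H:1 Cl:1
  CH(F) → C:1 H:1 F:1
  CH3 → C:1 H:3
Element totals:
  C: 7
  H: 13
  Cl: 2
  F: 1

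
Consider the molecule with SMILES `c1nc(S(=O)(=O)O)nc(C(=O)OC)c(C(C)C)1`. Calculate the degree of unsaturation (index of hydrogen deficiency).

5

Atom tally by fragment:
  pyrimidine ring core → C:4 H:4 N:2
  (− 3 ring H displaced by substituents)
  + SO3H → S:1 O:3 H:1
  + COOCH3 → C:2 H:3 O:2
  + CH(CH3)2 → C:3 H:7
Element totals:
  C: 9
  H: 12
  N: 2
  O: 5
  S: 1
Molecular formula: C9H12N2O5S.
DoU = (2C + 2 + N − H − X) / 2 = (2·9 + 2 + 2 − 12 − 0) / 2 = 5.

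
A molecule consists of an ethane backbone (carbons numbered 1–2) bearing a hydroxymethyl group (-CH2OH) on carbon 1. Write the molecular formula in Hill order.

C3H8O

Atom tally by fragment:
  HOCH2CH2 → C:2 H:5 O:1
  CH3 → C:1 H:3
Element totals:
  C: 3
  H: 8
  O: 1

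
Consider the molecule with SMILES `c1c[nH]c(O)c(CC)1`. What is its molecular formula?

Atom tally by fragment:
  pyrrole ring core → C:4 H:5 N:1
  (− 2 ring H displaced by substituents)
  + OH → O:1 H:1
  + C2H5 → C:2 H:5
Element totals:
  C: 6
  H: 9
  N: 1
  O: 1

C6H9NO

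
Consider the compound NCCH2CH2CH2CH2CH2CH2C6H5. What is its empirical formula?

Element totals:
  C: 13
  H: 17
  N: 1
Molecular formula: C13H17N.
gcd of subscripts (13, 17, 1) = 1, so the empirical formula equals the molecular formula.

C13H17N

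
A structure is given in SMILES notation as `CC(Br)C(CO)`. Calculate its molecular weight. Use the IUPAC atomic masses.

153.02 g/mol

Atom tally by fragment:
  CH3 → C:1 H:3
  CH(Br) → C:1 H:1 Br:1
  CH2CH2OH → C:2 H:5 O:1
Element totals:
  C: 4
  H: 9
  Br: 1
  O: 1
Molecular formula: C4H9BrO.
  M = 4(12.011) + 9(1.008) + 79.904 + 15.999
    = 48.044 + 9.072 + 79.904 + 15.999 = 153.019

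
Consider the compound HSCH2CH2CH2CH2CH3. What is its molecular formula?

C5H12S

Element totals:
  C: 5
  H: 12
  S: 1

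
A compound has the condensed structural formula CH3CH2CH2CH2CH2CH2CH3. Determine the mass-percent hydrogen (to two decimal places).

16.10%

Element totals:
  C: 7
  H: 16
Molecular formula: C7H16.
Molar mass = 100.205 g/mol.
Mass from H: 16 × 1.008 = 16.128 g/mol.
%H = 16.128 / 100.205 × 100 = 16.10%.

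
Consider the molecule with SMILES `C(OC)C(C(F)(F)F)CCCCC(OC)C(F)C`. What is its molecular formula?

C12H22F4O2

Atom tally by fragment:
  CH3OCH2 → C:2 H:5 O:1
  CH(CF3) → C:2 H:1 F:3
  CH2 → C:1 H:2
  CH2 → C:1 H:2
  CH2 → C:1 H:2
  CH2 → C:1 H:2
  CH(OCH3) → C:2 H:4 O:1
  CH(F) → C:1 H:1 F:1
  CH3 → C:1 H:3
Element totals:
  C: 12
  H: 22
  F: 4
  O: 2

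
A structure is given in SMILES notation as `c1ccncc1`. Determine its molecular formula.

C5H5N

Atom tally by fragment:
  pyridine ring core → C:5 H:5 N:1
Element totals:
  C: 5
  H: 5
  N: 1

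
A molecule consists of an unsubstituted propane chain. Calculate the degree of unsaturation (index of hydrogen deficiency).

0

Atom tally by fragment:
  CH3 → C:1 H:3
  CH2 → C:1 H:2
  CH3 → C:1 H:3
Element totals:
  C: 3
  H: 8
Molecular formula: C3H8.
DoU = (2C + 2 + N − H − X) / 2 = (2·3 + 2 + 0 − 8 − 0) / 2 = 0.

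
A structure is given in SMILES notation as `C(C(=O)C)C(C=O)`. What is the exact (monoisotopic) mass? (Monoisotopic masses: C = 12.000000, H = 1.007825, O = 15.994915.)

Atom tally by fragment:
  CH3COCH2 → C:3 H:5 O:1
  CH2CHO → C:2 H:3 O:1
Element totals:
  C: 5
  H: 8
  O: 2
Molecular formula: C5H8O2.
  M = 5(12.0) + 8(1.007825) + 2(15.994915)
    = 60.000000 + 8.062600 + 31.989830 = 100.052430

100.0524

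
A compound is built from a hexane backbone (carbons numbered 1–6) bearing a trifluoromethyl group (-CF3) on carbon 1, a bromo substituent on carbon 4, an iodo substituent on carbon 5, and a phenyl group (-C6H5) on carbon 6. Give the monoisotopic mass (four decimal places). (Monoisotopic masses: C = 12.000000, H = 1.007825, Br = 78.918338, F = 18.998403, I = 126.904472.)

Atom tally by fragment:
  F3CCH2 → C:2 H:2 F:3
  CH2 → C:1 H:2
  CH2 → C:1 H:2
  CH(Br) → C:1 H:1 Br:1
  CH(I) → C:1 H:1 I:1
  CH2C6H5 → C:7 H:7
Element totals:
  C: 13
  H: 15
  Br: 1
  F: 3
  I: 1
Molecular formula: C13H15BrF3I.
  M = 13(12.0) + 15(1.007825) + 78.918338 + 3(18.998403) + 126.904472
    = 156.000000 + 15.117375 + 78.918338 + 56.995209 + 126.904472 = 433.935394

433.9354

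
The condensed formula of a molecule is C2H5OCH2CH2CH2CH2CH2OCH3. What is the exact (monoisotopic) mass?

146.1307

Atom tally by fragment:
  C2H5OCH2 → C:3 H:7 O:1
  CH2 → C:1 H:2
  CH2 → C:1 H:2
  CH2 → C:1 H:2
  CH2OCH3 → C:2 H:5 O:1
Element totals:
  C: 8
  H: 18
  O: 2
Molecular formula: C8H18O2.
  M = 8(12.0) + 18(1.007825) + 2(15.994915)
    = 96.000000 + 18.140850 + 31.989830 = 146.130680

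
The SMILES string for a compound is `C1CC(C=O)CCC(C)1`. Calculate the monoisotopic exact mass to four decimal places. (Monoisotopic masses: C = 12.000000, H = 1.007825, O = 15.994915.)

Atom tally by fragment:
  cyclohexane ring core → C:6 H:12
  (− 2 ring H displaced by substituents)
  + CHO → C:1 H:1 O:1
  + CH3 → C:1 H:3
Element totals:
  C: 8
  H: 14
  O: 1
Molecular formula: C8H14O.
  M = 8(12.0) + 14(1.007825) + 15.994915
    = 96.000000 + 14.109550 + 15.994915 = 126.104465

126.1045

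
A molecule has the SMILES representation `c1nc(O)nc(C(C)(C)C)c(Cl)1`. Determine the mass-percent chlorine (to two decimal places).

Atom tally by fragment:
  pyrimidine ring core → C:4 H:4 N:2
  (− 3 ring H displaced by substituents)
  + OH → O:1 H:1
  + C(CH3)3 → C:4 H:9
  + Cl → Cl:1
Element totals:
  C: 8
  H: 11
  Cl: 1
  N: 2
  O: 1
Molecular formula: C8H11ClN2O.
Molar mass = 186.639 g/mol.
Mass from Cl: 1 × 35.45 = 35.450 g/mol.
%Cl = 35.450 / 186.639 × 100 = 18.99%.

18.99%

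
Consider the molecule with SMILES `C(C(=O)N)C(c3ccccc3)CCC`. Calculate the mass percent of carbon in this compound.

Atom tally by fragment:
  H2NOCCH2 → C:2 H:4 O:1 N:1
  CH(C6H5) → C:7 H:6
  CH2 → C:1 H:2
  CH2 → C:1 H:2
  CH3 → C:1 H:3
Element totals:
  C: 12
  H: 17
  N: 1
  O: 1
Molecular formula: C12H17NO.
Molar mass = 191.274 g/mol.
Mass from C: 12 × 12.011 = 144.132 g/mol.
%C = 144.132 / 191.274 × 100 = 75.35%.

75.35%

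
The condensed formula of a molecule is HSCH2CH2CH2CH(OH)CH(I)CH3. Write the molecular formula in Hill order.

Atom tally by fragment:
  HSCH2 → C:1 H:3 S:1
  CH2 → C:1 H:2
  CH2 → C:1 H:2
  CH(OH) → C:1 H:2 O:1
  CH(I) → C:1 H:1 I:1
  CH3 → C:1 H:3
Element totals:
  C: 6
  H: 13
  I: 1
  O: 1
  S: 1

C6H13IOS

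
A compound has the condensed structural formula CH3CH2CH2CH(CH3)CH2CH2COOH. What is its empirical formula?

C4H8O

Element totals:
  C: 8
  H: 16
  O: 2
Molecular formula: C8H16O2.
gcd of subscripts = 2; dividing each by 2:
  C: 8/2 = 4
  H: 16/2 = 8
  O: 2/2 = 1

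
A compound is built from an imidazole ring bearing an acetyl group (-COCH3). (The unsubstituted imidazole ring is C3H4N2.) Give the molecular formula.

C5H6N2O

Atom tally by fragment:
  imidazole ring core → C:3 H:4 N:2
  (− 1 ring H displaced by substituents)
  + COCH3 → C:2 H:3 O:1
Element totals:
  C: 5
  H: 6
  N: 2
  O: 1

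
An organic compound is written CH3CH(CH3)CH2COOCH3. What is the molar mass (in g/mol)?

116.16 g/mol

Atom tally by fragment:
  CH3 → C:1 H:3
  CH(CH3) → C:2 H:4
  CH2COOCH3 → C:3 H:5 O:2
Element totals:
  C: 6
  H: 12
  O: 2
Molecular formula: C6H12O2.
  M = 6(12.011) + 12(1.008) + 2(15.999)
    = 72.066 + 12.096 + 31.998 = 116.160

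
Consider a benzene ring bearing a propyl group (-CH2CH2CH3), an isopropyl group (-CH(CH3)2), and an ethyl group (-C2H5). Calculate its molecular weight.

Atom tally by fragment:
  benzene ring core → C:6 H:6
  (− 3 ring H displaced by substituents)
  + CH2CH2CH3 → C:3 H:7
  + CH(CH3)2 → C:3 H:7
  + C2H5 → C:2 H:5
Element totals:
  C: 14
  H: 22
Molecular formula: C14H22.
  M = 14(12.011) + 22(1.008)
    = 168.154 + 22.176 = 190.330

190.33 g/mol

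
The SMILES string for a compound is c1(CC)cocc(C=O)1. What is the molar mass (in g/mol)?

Atom tally by fragment:
  furan ring core → C:4 H:4 O:1
  (− 2 ring H displaced by substituents)
  + C2H5 → C:2 H:5
  + CHO → C:1 H:1 O:1
Element totals:
  C: 7
  H: 8
  O: 2
Molecular formula: C7H8O2.
  M = 7(12.011) + 8(1.008) + 2(15.999)
    = 84.077 + 8.064 + 31.998 = 124.139

124.14 g/mol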